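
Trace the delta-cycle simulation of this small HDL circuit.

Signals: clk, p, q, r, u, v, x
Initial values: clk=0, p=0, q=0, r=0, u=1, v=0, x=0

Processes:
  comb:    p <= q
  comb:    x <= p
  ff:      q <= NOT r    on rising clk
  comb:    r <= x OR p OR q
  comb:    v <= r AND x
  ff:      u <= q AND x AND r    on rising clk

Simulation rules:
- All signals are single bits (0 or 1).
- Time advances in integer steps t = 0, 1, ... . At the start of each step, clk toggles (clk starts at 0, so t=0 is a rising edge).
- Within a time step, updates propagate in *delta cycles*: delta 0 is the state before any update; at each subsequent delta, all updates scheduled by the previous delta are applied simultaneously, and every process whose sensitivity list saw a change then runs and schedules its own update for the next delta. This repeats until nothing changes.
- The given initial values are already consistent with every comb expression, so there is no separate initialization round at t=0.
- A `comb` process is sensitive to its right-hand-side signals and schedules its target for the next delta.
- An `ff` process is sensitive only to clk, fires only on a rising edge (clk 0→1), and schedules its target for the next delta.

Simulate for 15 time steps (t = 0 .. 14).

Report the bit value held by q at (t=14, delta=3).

[bits: x,u,q,r,p,v,clk]
t=0: Δ0=0100000 Δ1=0100001 Δ2=0010001 Δ3=0011101 Δ4=1011101 Δ5=1011111 | 5Δ
t=1: Δ0=1011111 Δ1=1011110 | 1Δ
t=2: Δ0=1011110 Δ1=1011111 Δ2=1101111 Δ3=1101011 Δ4=0101011 Δ5=0100001 | 5Δ
t=3: Δ0=0100001 Δ1=0100000 | 1Δ
t=4: Δ0=0100000 Δ1=0100001 Δ2=0010001 Δ3=0011101 Δ4=1011101 Δ5=1011111 | 5Δ
t=5: Δ0=1011111 Δ1=1011110 | 1Δ
t=6: Δ0=1011110 Δ1=1011111 Δ2=1101111 Δ3=1101011 Δ4=0101011 Δ5=0100001 | 5Δ
t=7: Δ0=0100001 Δ1=0100000 | 1Δ
t=8: Δ0=0100000 Δ1=0100001 Δ2=0010001 Δ3=0011101 Δ4=1011101 Δ5=1011111 | 5Δ
t=9: Δ0=1011111 Δ1=1011110 | 1Δ
t=10: Δ0=1011110 Δ1=1011111 Δ2=1101111 Δ3=1101011 Δ4=0101011 Δ5=0100001 | 5Δ
t=11: Δ0=0100001 Δ1=0100000 | 1Δ
t=12: Δ0=0100000 Δ1=0100001 Δ2=0010001 Δ3=0011101 Δ4=1011101 Δ5=1011111 | 5Δ
t=13: Δ0=1011111 Δ1=1011110 | 1Δ
t=14: Δ0=1011110 Δ1=1011111 Δ2=1101111 Δ3=1101011 Δ4=0101011 Δ5=0100001 | 5Δ

0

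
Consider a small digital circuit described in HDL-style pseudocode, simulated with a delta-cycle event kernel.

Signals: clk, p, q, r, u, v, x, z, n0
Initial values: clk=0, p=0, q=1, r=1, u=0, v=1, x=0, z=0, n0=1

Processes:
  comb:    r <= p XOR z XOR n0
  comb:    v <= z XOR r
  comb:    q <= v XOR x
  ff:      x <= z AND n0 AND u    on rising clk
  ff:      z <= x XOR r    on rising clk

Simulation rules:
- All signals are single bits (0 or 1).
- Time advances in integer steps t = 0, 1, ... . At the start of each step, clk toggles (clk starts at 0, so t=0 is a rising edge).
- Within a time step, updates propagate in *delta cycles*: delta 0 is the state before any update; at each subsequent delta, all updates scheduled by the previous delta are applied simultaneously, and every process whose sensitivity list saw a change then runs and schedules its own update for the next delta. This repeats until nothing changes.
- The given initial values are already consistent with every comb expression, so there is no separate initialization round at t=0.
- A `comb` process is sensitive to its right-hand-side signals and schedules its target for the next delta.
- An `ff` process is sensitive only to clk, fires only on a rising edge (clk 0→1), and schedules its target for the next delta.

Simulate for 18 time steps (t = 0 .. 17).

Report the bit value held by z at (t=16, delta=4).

1

t=0 Δ0: u=0 clk=0 n0=1 x=0 q=1 r=1 z=0 p=0 v=1
  Δ1: clk:0→1
  Δ2: z:0→1
  Δ3: r:1→0, v:1→0
  Δ4: q:1→0, v:0→1
  Δ5: q:0→1
  (5Δ to stable)
t=1 Δ0: u=0 clk=1 n0=1 x=0 q=1 r=0 z=1 p=0 v=1
  Δ1: clk:1→0
  (1Δ to stable)
t=2 Δ0: u=0 clk=0 n0=1 x=0 q=1 r=0 z=1 p=0 v=1
  Δ1: clk:0→1
  Δ2: z:1→0
  Δ3: r:0→1, v:1→0
  Δ4: q:1→0, v:0→1
  Δ5: q:0→1
  (5Δ to stable)
t=3 Δ0: u=0 clk=1 n0=1 x=0 q=1 r=1 z=0 p=0 v=1
  Δ1: clk:1→0
  (1Δ to stable)
t=4 Δ0: u=0 clk=0 n0=1 x=0 q=1 r=1 z=0 p=0 v=1
  Δ1: clk:0→1
  Δ2: z:0→1
  Δ3: r:1→0, v:1→0
  Δ4: q:1→0, v:0→1
  Δ5: q:0→1
  (5Δ to stable)
t=5 Δ0: u=0 clk=1 n0=1 x=0 q=1 r=0 z=1 p=0 v=1
  Δ1: clk:1→0
  (1Δ to stable)
t=6 Δ0: u=0 clk=0 n0=1 x=0 q=1 r=0 z=1 p=0 v=1
  Δ1: clk:0→1
  Δ2: z:1→0
  Δ3: r:0→1, v:1→0
  Δ4: q:1→0, v:0→1
  Δ5: q:0→1
  (5Δ to stable)
t=7 Δ0: u=0 clk=1 n0=1 x=0 q=1 r=1 z=0 p=0 v=1
  Δ1: clk:1→0
  (1Δ to stable)
t=8 Δ0: u=0 clk=0 n0=1 x=0 q=1 r=1 z=0 p=0 v=1
  Δ1: clk:0→1
  Δ2: z:0→1
  Δ3: r:1→0, v:1→0
  Δ4: q:1→0, v:0→1
  Δ5: q:0→1
  (5Δ to stable)
t=9 Δ0: u=0 clk=1 n0=1 x=0 q=1 r=0 z=1 p=0 v=1
  Δ1: clk:1→0
  (1Δ to stable)
t=10 Δ0: u=0 clk=0 n0=1 x=0 q=1 r=0 z=1 p=0 v=1
  Δ1: clk:0→1
  Δ2: z:1→0
  Δ3: r:0→1, v:1→0
  Δ4: q:1→0, v:0→1
  Δ5: q:0→1
  (5Δ to stable)
t=11 Δ0: u=0 clk=1 n0=1 x=0 q=1 r=1 z=0 p=0 v=1
  Δ1: clk:1→0
  (1Δ to stable)
t=12 Δ0: u=0 clk=0 n0=1 x=0 q=1 r=1 z=0 p=0 v=1
  Δ1: clk:0→1
  Δ2: z:0→1
  Δ3: r:1→0, v:1→0
  Δ4: q:1→0, v:0→1
  Δ5: q:0→1
  (5Δ to stable)
t=13 Δ0: u=0 clk=1 n0=1 x=0 q=1 r=0 z=1 p=0 v=1
  Δ1: clk:1→0
  (1Δ to stable)
t=14 Δ0: u=0 clk=0 n0=1 x=0 q=1 r=0 z=1 p=0 v=1
  Δ1: clk:0→1
  Δ2: z:1→0
  Δ3: r:0→1, v:1→0
  Δ4: q:1→0, v:0→1
  Δ5: q:0→1
  (5Δ to stable)
t=15 Δ0: u=0 clk=1 n0=1 x=0 q=1 r=1 z=0 p=0 v=1
  Δ1: clk:1→0
  (1Δ to stable)
t=16 Δ0: u=0 clk=0 n0=1 x=0 q=1 r=1 z=0 p=0 v=1
  Δ1: clk:0→1
  Δ2: z:0→1
  Δ3: r:1→0, v:1→0
  Δ4: q:1→0, v:0→1
  Δ5: q:0→1
  (5Δ to stable)
t=17 Δ0: u=0 clk=1 n0=1 x=0 q=1 r=0 z=1 p=0 v=1
  Δ1: clk:1→0
  (1Δ to stable)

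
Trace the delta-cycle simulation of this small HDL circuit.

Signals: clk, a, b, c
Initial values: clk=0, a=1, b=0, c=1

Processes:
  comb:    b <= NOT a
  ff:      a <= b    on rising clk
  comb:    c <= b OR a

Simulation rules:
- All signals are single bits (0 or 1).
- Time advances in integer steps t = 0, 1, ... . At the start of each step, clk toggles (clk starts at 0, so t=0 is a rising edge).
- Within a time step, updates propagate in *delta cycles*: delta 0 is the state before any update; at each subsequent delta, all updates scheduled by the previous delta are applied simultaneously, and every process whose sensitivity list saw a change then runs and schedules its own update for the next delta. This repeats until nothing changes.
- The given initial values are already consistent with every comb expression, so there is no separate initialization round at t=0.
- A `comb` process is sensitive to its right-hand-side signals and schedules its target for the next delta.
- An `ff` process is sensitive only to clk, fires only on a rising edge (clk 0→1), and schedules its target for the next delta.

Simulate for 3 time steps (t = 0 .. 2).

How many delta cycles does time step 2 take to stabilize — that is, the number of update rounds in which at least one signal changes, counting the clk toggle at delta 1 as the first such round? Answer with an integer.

3

t=0 Δ0: b=0 a=1 c=1 clk=0
  Δ1: clk:0→1
  Δ2: a:1→0
  Δ3: b:0→1, c:1→0
  Δ4: c:0→1
  (4Δ to stable)
t=1 Δ0: b=1 a=0 c=1 clk=1
  Δ1: clk:1→0
  (1Δ to stable)
t=2 Δ0: b=1 a=0 c=1 clk=0
  Δ1: clk:0→1
  Δ2: a:0→1
  Δ3: b:1→0
  (3Δ to stable)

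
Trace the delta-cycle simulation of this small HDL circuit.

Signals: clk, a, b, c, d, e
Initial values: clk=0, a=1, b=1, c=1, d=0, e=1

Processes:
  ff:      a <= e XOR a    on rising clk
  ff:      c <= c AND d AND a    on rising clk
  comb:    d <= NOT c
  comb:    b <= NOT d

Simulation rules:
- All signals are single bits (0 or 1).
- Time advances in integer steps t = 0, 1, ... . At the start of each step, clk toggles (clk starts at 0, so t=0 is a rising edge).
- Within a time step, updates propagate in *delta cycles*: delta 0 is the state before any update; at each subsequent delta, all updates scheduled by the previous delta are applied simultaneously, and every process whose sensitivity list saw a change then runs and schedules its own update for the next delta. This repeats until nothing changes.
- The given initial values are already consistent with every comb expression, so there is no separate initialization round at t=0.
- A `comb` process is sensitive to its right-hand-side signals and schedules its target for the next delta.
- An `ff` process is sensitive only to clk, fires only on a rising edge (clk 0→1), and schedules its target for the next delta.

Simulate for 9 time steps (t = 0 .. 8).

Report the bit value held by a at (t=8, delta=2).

t0.Δ0 d=0 clk=0 a=1 c=1 e=1 b=1
t0.Δ1 d=0 clk=1 a=1 c=1 e=1 b=1
t0.Δ2 d=0 clk=1 a=0 c=0 e=1 b=1
t0.Δ3 d=1 clk=1 a=0 c=0 e=1 b=1
t0.Δ4 d=1 clk=1 a=0 c=0 e=1 b=0
t1.Δ0 d=1 clk=1 a=0 c=0 e=1 b=0
t1.Δ1 d=1 clk=0 a=0 c=0 e=1 b=0
t2.Δ0 d=1 clk=0 a=0 c=0 e=1 b=0
t2.Δ1 d=1 clk=1 a=0 c=0 e=1 b=0
t2.Δ2 d=1 clk=1 a=1 c=0 e=1 b=0
t3.Δ0 d=1 clk=1 a=1 c=0 e=1 b=0
t3.Δ1 d=1 clk=0 a=1 c=0 e=1 b=0
t4.Δ0 d=1 clk=0 a=1 c=0 e=1 b=0
t4.Δ1 d=1 clk=1 a=1 c=0 e=1 b=0
t4.Δ2 d=1 clk=1 a=0 c=0 e=1 b=0
t5.Δ0 d=1 clk=1 a=0 c=0 e=1 b=0
t5.Δ1 d=1 clk=0 a=0 c=0 e=1 b=0
t6.Δ0 d=1 clk=0 a=0 c=0 e=1 b=0
t6.Δ1 d=1 clk=1 a=0 c=0 e=1 b=0
t6.Δ2 d=1 clk=1 a=1 c=0 e=1 b=0
t7.Δ0 d=1 clk=1 a=1 c=0 e=1 b=0
t7.Δ1 d=1 clk=0 a=1 c=0 e=1 b=0
t8.Δ0 d=1 clk=0 a=1 c=0 e=1 b=0
t8.Δ1 d=1 clk=1 a=1 c=0 e=1 b=0
t8.Δ2 d=1 clk=1 a=0 c=0 e=1 b=0

0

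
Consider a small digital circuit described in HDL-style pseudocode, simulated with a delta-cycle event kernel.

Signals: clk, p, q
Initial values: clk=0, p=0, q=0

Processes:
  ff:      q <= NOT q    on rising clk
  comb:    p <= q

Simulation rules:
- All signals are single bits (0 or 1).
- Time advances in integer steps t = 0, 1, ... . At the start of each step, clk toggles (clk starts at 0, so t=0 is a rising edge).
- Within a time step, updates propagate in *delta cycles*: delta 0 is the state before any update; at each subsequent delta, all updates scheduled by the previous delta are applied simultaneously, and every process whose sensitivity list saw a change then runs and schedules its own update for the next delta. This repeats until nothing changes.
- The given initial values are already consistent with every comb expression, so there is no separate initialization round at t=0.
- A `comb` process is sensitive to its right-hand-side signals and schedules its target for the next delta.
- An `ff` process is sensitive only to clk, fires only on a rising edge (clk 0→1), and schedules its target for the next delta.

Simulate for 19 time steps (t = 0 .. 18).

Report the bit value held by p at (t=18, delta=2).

[bits: p,clk,q]
t=0: Δ0=000 Δ1=010 Δ2=011 Δ3=111 | 3Δ
t=1: Δ0=111 Δ1=101 | 1Δ
t=2: Δ0=101 Δ1=111 Δ2=110 Δ3=010 | 3Δ
t=3: Δ0=010 Δ1=000 | 1Δ
t=4: Δ0=000 Δ1=010 Δ2=011 Δ3=111 | 3Δ
t=5: Δ0=111 Δ1=101 | 1Δ
t=6: Δ0=101 Δ1=111 Δ2=110 Δ3=010 | 3Δ
t=7: Δ0=010 Δ1=000 | 1Δ
t=8: Δ0=000 Δ1=010 Δ2=011 Δ3=111 | 3Δ
t=9: Δ0=111 Δ1=101 | 1Δ
t=10: Δ0=101 Δ1=111 Δ2=110 Δ3=010 | 3Δ
t=11: Δ0=010 Δ1=000 | 1Δ
t=12: Δ0=000 Δ1=010 Δ2=011 Δ3=111 | 3Δ
t=13: Δ0=111 Δ1=101 | 1Δ
t=14: Δ0=101 Δ1=111 Δ2=110 Δ3=010 | 3Δ
t=15: Δ0=010 Δ1=000 | 1Δ
t=16: Δ0=000 Δ1=010 Δ2=011 Δ3=111 | 3Δ
t=17: Δ0=111 Δ1=101 | 1Δ
t=18: Δ0=101 Δ1=111 Δ2=110 Δ3=010 | 3Δ

1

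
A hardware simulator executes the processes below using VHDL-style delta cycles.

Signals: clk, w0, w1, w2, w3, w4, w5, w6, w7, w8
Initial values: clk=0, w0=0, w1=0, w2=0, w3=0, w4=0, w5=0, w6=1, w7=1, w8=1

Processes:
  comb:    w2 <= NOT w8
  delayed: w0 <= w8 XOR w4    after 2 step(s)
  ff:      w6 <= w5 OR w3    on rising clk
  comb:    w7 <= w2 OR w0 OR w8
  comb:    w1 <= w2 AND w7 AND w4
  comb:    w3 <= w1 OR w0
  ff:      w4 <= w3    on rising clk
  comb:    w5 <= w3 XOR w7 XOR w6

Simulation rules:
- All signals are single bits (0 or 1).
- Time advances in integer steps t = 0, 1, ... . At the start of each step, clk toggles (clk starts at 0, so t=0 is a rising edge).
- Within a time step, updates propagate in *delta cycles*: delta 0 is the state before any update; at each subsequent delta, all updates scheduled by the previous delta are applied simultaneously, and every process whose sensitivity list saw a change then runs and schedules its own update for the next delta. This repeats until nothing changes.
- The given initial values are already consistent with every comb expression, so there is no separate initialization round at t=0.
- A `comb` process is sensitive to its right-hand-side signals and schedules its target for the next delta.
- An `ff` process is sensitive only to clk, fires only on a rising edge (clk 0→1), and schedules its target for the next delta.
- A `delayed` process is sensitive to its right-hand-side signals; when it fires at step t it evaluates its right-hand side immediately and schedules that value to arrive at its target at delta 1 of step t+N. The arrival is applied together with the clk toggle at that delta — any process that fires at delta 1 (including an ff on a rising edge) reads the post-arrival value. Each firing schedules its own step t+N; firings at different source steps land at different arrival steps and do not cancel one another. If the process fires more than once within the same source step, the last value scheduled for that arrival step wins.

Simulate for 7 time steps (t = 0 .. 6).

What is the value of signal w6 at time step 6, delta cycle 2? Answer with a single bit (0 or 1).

t0.Δ0 w4=0 w8=1 w2=0 w1=0 w5=0 w7=1 w0=0 clk=0 w3=0 w6=1
t0.Δ1 w4=0 w8=1 w2=0 w1=0 w5=0 w7=1 w0=0 clk=1 w3=0 w6=1
t0.Δ2 w4=0 w8=1 w2=0 w1=0 w5=0 w7=1 w0=0 clk=1 w3=0 w6=0
t0.Δ3 w4=0 w8=1 w2=0 w1=0 w5=1 w7=1 w0=0 clk=1 w3=0 w6=0
t1.Δ0 w4=0 w8=1 w2=0 w1=0 w5=1 w7=1 w0=0 clk=1 w3=0 w6=0
t1.Δ1 w4=0 w8=1 w2=0 w1=0 w5=1 w7=1 w0=0 clk=0 w3=0 w6=0
t2.Δ0 w4=0 w8=1 w2=0 w1=0 w5=1 w7=1 w0=0 clk=0 w3=0 w6=0
t2.Δ1 w4=0 w8=1 w2=0 w1=0 w5=1 w7=1 w0=0 clk=1 w3=0 w6=0
t2.Δ2 w4=0 w8=1 w2=0 w1=0 w5=1 w7=1 w0=0 clk=1 w3=0 w6=1
t2.Δ3 w4=0 w8=1 w2=0 w1=0 w5=0 w7=1 w0=0 clk=1 w3=0 w6=1
t3.Δ0 w4=0 w8=1 w2=0 w1=0 w5=0 w7=1 w0=0 clk=1 w3=0 w6=1
t3.Δ1 w4=0 w8=1 w2=0 w1=0 w5=0 w7=1 w0=0 clk=0 w3=0 w6=1
t4.Δ0 w4=0 w8=1 w2=0 w1=0 w5=0 w7=1 w0=0 clk=0 w3=0 w6=1
t4.Δ1 w4=0 w8=1 w2=0 w1=0 w5=0 w7=1 w0=0 clk=1 w3=0 w6=1
t4.Δ2 w4=0 w8=1 w2=0 w1=0 w5=0 w7=1 w0=0 clk=1 w3=0 w6=0
t4.Δ3 w4=0 w8=1 w2=0 w1=0 w5=1 w7=1 w0=0 clk=1 w3=0 w6=0
t5.Δ0 w4=0 w8=1 w2=0 w1=0 w5=1 w7=1 w0=0 clk=1 w3=0 w6=0
t5.Δ1 w4=0 w8=1 w2=0 w1=0 w5=1 w7=1 w0=0 clk=0 w3=0 w6=0
t6.Δ0 w4=0 w8=1 w2=0 w1=0 w5=1 w7=1 w0=0 clk=0 w3=0 w6=0
t6.Δ1 w4=0 w8=1 w2=0 w1=0 w5=1 w7=1 w0=0 clk=1 w3=0 w6=0
t6.Δ2 w4=0 w8=1 w2=0 w1=0 w5=1 w7=1 w0=0 clk=1 w3=0 w6=1
t6.Δ3 w4=0 w8=1 w2=0 w1=0 w5=0 w7=1 w0=0 clk=1 w3=0 w6=1

1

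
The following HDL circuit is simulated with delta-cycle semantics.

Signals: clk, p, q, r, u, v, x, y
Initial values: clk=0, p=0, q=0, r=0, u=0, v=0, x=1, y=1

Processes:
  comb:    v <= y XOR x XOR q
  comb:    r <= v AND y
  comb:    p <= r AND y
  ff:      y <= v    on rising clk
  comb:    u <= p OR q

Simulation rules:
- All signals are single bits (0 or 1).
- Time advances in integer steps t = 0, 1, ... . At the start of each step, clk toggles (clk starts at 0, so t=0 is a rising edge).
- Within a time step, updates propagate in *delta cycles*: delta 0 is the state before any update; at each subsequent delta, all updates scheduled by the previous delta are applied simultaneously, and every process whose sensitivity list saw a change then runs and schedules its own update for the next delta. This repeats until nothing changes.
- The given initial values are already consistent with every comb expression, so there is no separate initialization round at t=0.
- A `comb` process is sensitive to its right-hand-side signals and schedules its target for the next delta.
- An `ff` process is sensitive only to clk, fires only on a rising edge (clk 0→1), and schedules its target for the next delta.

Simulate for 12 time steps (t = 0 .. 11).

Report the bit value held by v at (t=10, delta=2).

t=0 Δ0: clk=0 x=1 u=0 r=0 y=1 v=0 q=0 p=0
  Δ1: clk:0→1
  Δ2: y:1→0
  Δ3: v:0→1
  (3Δ to stable)
t=1 Δ0: clk=1 x=1 u=0 r=0 y=0 v=1 q=0 p=0
  Δ1: clk:1→0
  (1Δ to stable)
t=2 Δ0: clk=0 x=1 u=0 r=0 y=0 v=1 q=0 p=0
  Δ1: clk:0→1
  Δ2: y:0→1
  Δ3: r:0→1, v:1→0
  Δ4: r:1→0, p:0→1
  Δ5: u:0→1, p:1→0
  Δ6: u:1→0
  (6Δ to stable)
t=3 Δ0: clk=1 x=1 u=0 r=0 y=1 v=0 q=0 p=0
  Δ1: clk:1→0
  (1Δ to stable)
t=4 Δ0: clk=0 x=1 u=0 r=0 y=1 v=0 q=0 p=0
  Δ1: clk:0→1
  Δ2: y:1→0
  Δ3: v:0→1
  (3Δ to stable)
t=5 Δ0: clk=1 x=1 u=0 r=0 y=0 v=1 q=0 p=0
  Δ1: clk:1→0
  (1Δ to stable)
t=6 Δ0: clk=0 x=1 u=0 r=0 y=0 v=1 q=0 p=0
  Δ1: clk:0→1
  Δ2: y:0→1
  Δ3: r:0→1, v:1→0
  Δ4: r:1→0, p:0→1
  Δ5: u:0→1, p:1→0
  Δ6: u:1→0
  (6Δ to stable)
t=7 Δ0: clk=1 x=1 u=0 r=0 y=1 v=0 q=0 p=0
  Δ1: clk:1→0
  (1Δ to stable)
t=8 Δ0: clk=0 x=1 u=0 r=0 y=1 v=0 q=0 p=0
  Δ1: clk:0→1
  Δ2: y:1→0
  Δ3: v:0→1
  (3Δ to stable)
t=9 Δ0: clk=1 x=1 u=0 r=0 y=0 v=1 q=0 p=0
  Δ1: clk:1→0
  (1Δ to stable)
t=10 Δ0: clk=0 x=1 u=0 r=0 y=0 v=1 q=0 p=0
  Δ1: clk:0→1
  Δ2: y:0→1
  Δ3: r:0→1, v:1→0
  Δ4: r:1→0, p:0→1
  Δ5: u:0→1, p:1→0
  Δ6: u:1→0
  (6Δ to stable)
t=11 Δ0: clk=1 x=1 u=0 r=0 y=1 v=0 q=0 p=0
  Δ1: clk:1→0
  (1Δ to stable)

1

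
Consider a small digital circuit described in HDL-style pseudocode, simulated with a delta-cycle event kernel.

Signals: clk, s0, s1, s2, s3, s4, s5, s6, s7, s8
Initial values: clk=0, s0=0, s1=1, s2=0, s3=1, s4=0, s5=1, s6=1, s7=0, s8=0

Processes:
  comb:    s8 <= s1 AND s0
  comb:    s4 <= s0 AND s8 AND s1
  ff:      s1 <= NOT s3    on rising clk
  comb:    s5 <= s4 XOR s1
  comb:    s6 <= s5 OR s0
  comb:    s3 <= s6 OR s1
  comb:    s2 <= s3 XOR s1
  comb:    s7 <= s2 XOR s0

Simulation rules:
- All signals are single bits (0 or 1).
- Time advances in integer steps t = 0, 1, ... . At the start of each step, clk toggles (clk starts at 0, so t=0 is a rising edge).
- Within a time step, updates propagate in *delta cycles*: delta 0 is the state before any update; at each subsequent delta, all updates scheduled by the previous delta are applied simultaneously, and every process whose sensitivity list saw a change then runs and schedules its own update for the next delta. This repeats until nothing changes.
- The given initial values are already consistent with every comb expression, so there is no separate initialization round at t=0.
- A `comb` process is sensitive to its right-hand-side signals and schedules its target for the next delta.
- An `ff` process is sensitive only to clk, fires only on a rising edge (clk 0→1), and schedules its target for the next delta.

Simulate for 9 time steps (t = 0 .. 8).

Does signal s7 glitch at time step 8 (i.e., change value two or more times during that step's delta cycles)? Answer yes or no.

[bits: s1,s8,s4,s3,s7,s0,s2,s5,clk,s6]
t=0: Δ0=1001000101 Δ1=1001000111 Δ2=0001000111 Δ3=0001001011 Δ4=0001101010 Δ5=0000101010 Δ6=0000100010 Δ7=0000000010 | 7Δ
t=1: Δ0=0000000010 Δ1=0000000000 | 1Δ
t=2: Δ0=0000000000 Δ1=0000000010 Δ2=1000000010 Δ3=1001001110 Δ4=1001100111 Δ5=1001000111 | 5Δ
t=3: Δ0=1001000111 Δ1=1001000101 | 1Δ
t=4: Δ0=1001000101 Δ1=1001000111 Δ2=0001000111 Δ3=0001001011 Δ4=0001101010 Δ5=0000101010 Δ6=0000100010 Δ7=0000000010 | 7Δ
t=5: Δ0=0000000010 Δ1=0000000000 | 1Δ
t=6: Δ0=0000000000 Δ1=0000000010 Δ2=1000000010 Δ3=1001001110 Δ4=1001100111 Δ5=1001000111 | 5Δ
t=7: Δ0=1001000111 Δ1=1001000101 | 1Δ
t=8: Δ0=1001000101 Δ1=1001000111 Δ2=0001000111 Δ3=0001001011 Δ4=0001101010 Δ5=0000101010 Δ6=0000100010 Δ7=0000000010 | 7Δ

yes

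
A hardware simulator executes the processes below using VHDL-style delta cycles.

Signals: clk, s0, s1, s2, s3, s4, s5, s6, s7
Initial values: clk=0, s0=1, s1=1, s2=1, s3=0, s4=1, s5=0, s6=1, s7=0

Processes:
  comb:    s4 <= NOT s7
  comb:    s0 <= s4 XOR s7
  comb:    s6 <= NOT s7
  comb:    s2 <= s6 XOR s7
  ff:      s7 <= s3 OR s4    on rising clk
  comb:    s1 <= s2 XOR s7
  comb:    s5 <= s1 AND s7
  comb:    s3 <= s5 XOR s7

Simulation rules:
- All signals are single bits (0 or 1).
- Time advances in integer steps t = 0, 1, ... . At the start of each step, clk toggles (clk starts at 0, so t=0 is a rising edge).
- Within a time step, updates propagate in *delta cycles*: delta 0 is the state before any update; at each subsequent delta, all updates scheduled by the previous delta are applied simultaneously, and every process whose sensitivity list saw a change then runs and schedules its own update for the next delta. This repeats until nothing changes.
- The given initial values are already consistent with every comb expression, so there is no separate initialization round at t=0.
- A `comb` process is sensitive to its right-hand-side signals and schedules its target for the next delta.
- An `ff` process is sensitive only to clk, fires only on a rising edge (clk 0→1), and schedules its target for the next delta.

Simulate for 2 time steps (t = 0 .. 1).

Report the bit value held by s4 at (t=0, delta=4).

t0.Δ0 s3=0 clk=0 s0=1 s2=1 s1=1 s4=1 s5=0 s6=1 s7=0
t0.Δ1 s3=0 clk=1 s0=1 s2=1 s1=1 s4=1 s5=0 s6=1 s7=0
t0.Δ2 s3=0 clk=1 s0=1 s2=1 s1=1 s4=1 s5=0 s6=1 s7=1
t0.Δ3 s3=1 clk=1 s0=0 s2=0 s1=0 s4=0 s5=1 s6=0 s7=1
t0.Δ4 s3=0 clk=1 s0=1 s2=1 s1=1 s4=0 s5=0 s6=0 s7=1
t0.Δ5 s3=1 clk=1 s0=1 s2=1 s1=0 s4=0 s5=1 s6=0 s7=1
t0.Δ6 s3=0 clk=1 s0=1 s2=1 s1=0 s4=0 s5=0 s6=0 s7=1
t0.Δ7 s3=1 clk=1 s0=1 s2=1 s1=0 s4=0 s5=0 s6=0 s7=1
t1.Δ0 s3=1 clk=1 s0=1 s2=1 s1=0 s4=0 s5=0 s6=0 s7=1
t1.Δ1 s3=1 clk=0 s0=1 s2=1 s1=0 s4=0 s5=0 s6=0 s7=1

0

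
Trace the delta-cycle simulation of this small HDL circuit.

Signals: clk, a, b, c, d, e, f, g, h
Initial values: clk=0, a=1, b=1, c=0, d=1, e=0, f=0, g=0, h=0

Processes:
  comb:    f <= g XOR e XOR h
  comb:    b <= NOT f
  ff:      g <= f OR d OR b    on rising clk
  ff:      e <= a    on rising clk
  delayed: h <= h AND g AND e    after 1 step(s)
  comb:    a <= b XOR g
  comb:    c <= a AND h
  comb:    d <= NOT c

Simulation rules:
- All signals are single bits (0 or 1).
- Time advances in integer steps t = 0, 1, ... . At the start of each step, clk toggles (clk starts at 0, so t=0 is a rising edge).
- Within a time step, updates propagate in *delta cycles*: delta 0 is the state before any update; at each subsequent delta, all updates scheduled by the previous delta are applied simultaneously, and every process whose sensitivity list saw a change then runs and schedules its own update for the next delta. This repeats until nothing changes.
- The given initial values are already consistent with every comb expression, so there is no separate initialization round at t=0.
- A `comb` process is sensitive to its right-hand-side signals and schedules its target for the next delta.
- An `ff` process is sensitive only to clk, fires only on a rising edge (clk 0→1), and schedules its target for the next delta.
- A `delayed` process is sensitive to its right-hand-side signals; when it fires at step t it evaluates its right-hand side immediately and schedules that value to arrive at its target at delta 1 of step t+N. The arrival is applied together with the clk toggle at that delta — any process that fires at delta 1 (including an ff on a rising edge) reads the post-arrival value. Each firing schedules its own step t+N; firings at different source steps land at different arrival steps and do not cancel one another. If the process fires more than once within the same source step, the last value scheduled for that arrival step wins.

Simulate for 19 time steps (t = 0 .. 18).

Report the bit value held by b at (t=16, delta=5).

[bits: h,b,g,clk,c,f,d,a,e]
t=0: Δ0=010000110 Δ1=010100110 Δ2=011100111 Δ3=011100101 | 3Δ
t=1: Δ0=011100101 Δ1=011000101 | 1Δ
t=2: Δ0=011000101 Δ1=011100101 Δ2=011100100 Δ3=011101100 Δ4=001101100 Δ5=001101110 | 5Δ
t=3: Δ0=001101110 Δ1=001001110 | 1Δ
t=4: Δ0=001001110 Δ1=001101110 Δ2=001101111 Δ3=001100111 Δ4=011100111 Δ5=011100101 | 5Δ
t=5: Δ0=011100101 Δ1=011000101 | 1Δ
t=6: Δ0=011000101 Δ1=011100101 Δ2=011100100 Δ3=011101100 Δ4=001101100 Δ5=001101110 | 5Δ
t=7: Δ0=001101110 Δ1=001001110 | 1Δ
t=8: Δ0=001001110 Δ1=001101110 Δ2=001101111 Δ3=001100111 Δ4=011100111 Δ5=011100101 | 5Δ
t=9: Δ0=011100101 Δ1=011000101 | 1Δ
t=10: Δ0=011000101 Δ1=011100101 Δ2=011100100 Δ3=011101100 Δ4=001101100 Δ5=001101110 | 5Δ
t=11: Δ0=001101110 Δ1=001001110 | 1Δ
t=12: Δ0=001001110 Δ1=001101110 Δ2=001101111 Δ3=001100111 Δ4=011100111 Δ5=011100101 | 5Δ
t=13: Δ0=011100101 Δ1=011000101 | 1Δ
t=14: Δ0=011000101 Δ1=011100101 Δ2=011100100 Δ3=011101100 Δ4=001101100 Δ5=001101110 | 5Δ
t=15: Δ0=001101110 Δ1=001001110 | 1Δ
t=16: Δ0=001001110 Δ1=001101110 Δ2=001101111 Δ3=001100111 Δ4=011100111 Δ5=011100101 | 5Δ
t=17: Δ0=011100101 Δ1=011000101 | 1Δ
t=18: Δ0=011000101 Δ1=011100101 Δ2=011100100 Δ3=011101100 Δ4=001101100 Δ5=001101110 | 5Δ

1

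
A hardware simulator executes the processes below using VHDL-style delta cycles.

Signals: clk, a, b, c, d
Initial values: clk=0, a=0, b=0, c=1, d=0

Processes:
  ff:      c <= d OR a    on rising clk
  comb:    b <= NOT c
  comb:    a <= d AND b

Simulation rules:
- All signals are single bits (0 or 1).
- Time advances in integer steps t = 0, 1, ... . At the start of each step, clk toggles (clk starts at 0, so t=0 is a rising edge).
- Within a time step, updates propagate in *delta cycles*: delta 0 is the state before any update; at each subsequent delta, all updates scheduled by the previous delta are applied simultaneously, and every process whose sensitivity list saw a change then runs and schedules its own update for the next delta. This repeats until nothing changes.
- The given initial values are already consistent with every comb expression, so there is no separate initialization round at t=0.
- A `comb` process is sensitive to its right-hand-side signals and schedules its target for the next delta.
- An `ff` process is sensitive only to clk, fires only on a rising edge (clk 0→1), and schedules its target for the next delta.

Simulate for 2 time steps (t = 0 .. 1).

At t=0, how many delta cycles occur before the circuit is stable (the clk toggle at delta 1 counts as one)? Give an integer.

t0.Δ0 b=0 a=0 c=1 clk=0 d=0
t0.Δ1 b=0 a=0 c=1 clk=1 d=0
t0.Δ2 b=0 a=0 c=0 clk=1 d=0
t0.Δ3 b=1 a=0 c=0 clk=1 d=0
t1.Δ0 b=1 a=0 c=0 clk=1 d=0
t1.Δ1 b=1 a=0 c=0 clk=0 d=0

3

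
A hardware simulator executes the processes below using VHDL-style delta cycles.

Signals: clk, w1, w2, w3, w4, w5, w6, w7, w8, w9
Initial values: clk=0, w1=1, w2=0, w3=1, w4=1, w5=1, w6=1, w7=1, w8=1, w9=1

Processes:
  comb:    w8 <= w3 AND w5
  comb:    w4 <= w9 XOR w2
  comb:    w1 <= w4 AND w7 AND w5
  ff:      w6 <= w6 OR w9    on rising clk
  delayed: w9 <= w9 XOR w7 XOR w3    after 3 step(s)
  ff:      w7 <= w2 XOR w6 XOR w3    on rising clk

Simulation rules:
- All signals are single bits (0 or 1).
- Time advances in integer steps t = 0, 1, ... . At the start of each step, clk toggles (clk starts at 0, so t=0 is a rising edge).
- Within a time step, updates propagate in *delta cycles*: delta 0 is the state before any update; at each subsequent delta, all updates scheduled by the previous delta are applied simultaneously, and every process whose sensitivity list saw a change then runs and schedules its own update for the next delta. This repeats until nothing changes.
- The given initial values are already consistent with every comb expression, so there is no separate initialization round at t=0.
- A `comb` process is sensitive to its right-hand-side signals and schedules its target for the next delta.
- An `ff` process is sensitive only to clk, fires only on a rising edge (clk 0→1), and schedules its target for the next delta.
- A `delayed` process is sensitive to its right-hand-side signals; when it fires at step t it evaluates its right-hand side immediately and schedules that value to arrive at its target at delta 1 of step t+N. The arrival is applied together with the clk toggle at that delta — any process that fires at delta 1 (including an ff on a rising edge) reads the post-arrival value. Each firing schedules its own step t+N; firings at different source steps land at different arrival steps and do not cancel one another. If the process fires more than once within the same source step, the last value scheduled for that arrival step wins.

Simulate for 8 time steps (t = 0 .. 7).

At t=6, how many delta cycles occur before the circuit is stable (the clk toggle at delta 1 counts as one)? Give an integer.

2

t0.Δ0 w5=1 w7=1 w1=1 w3=1 w4=1 w9=1 w8=1 w6=1 w2=0 clk=0
t0.Δ1 w5=1 w7=1 w1=1 w3=1 w4=1 w9=1 w8=1 w6=1 w2=0 clk=1
t0.Δ2 w5=1 w7=0 w1=1 w3=1 w4=1 w9=1 w8=1 w6=1 w2=0 clk=1
t0.Δ3 w5=1 w7=0 w1=0 w3=1 w4=1 w9=1 w8=1 w6=1 w2=0 clk=1
t1.Δ0 w5=1 w7=0 w1=0 w3=1 w4=1 w9=1 w8=1 w6=1 w2=0 clk=1
t1.Δ1 w5=1 w7=0 w1=0 w3=1 w4=1 w9=1 w8=1 w6=1 w2=0 clk=0
t2.Δ0 w5=1 w7=0 w1=0 w3=1 w4=1 w9=1 w8=1 w6=1 w2=0 clk=0
t2.Δ1 w5=1 w7=0 w1=0 w3=1 w4=1 w9=1 w8=1 w6=1 w2=0 clk=1
t3.Δ0 w5=1 w7=0 w1=0 w3=1 w4=1 w9=1 w8=1 w6=1 w2=0 clk=1
t3.Δ1 w5=1 w7=0 w1=0 w3=1 w4=1 w9=0 w8=1 w6=1 w2=0 clk=0
t3.Δ2 w5=1 w7=0 w1=0 w3=1 w4=0 w9=0 w8=1 w6=1 w2=0 clk=0
t4.Δ0 w5=1 w7=0 w1=0 w3=1 w4=0 w9=0 w8=1 w6=1 w2=0 clk=0
t4.Δ1 w5=1 w7=0 w1=0 w3=1 w4=0 w9=0 w8=1 w6=1 w2=0 clk=1
t5.Δ0 w5=1 w7=0 w1=0 w3=1 w4=0 w9=0 w8=1 w6=1 w2=0 clk=1
t5.Δ1 w5=1 w7=0 w1=0 w3=1 w4=0 w9=0 w8=1 w6=1 w2=0 clk=0
t6.Δ0 w5=1 w7=0 w1=0 w3=1 w4=0 w9=0 w8=1 w6=1 w2=0 clk=0
t6.Δ1 w5=1 w7=0 w1=0 w3=1 w4=0 w9=1 w8=1 w6=1 w2=0 clk=1
t6.Δ2 w5=1 w7=0 w1=0 w3=1 w4=1 w9=1 w8=1 w6=1 w2=0 clk=1
t7.Δ0 w5=1 w7=0 w1=0 w3=1 w4=1 w9=1 w8=1 w6=1 w2=0 clk=1
t7.Δ1 w5=1 w7=0 w1=0 w3=1 w4=1 w9=1 w8=1 w6=1 w2=0 clk=0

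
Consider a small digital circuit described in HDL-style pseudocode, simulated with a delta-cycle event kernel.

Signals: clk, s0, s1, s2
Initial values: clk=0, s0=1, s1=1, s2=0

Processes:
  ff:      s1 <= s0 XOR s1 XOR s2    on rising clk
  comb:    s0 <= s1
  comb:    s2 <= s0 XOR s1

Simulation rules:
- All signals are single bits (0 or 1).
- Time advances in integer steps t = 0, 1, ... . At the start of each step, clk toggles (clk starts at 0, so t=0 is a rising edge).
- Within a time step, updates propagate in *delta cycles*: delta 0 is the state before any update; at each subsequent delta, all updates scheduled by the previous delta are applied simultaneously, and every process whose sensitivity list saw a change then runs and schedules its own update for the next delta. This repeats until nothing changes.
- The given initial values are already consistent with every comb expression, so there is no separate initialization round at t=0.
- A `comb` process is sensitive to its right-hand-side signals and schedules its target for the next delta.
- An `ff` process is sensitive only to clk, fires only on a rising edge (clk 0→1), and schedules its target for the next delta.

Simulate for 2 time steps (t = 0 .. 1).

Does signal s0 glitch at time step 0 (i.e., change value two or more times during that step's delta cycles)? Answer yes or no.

no

t0.Δ0 s0=1 s2=0 clk=0 s1=1
t0.Δ1 s0=1 s2=0 clk=1 s1=1
t0.Δ2 s0=1 s2=0 clk=1 s1=0
t0.Δ3 s0=0 s2=1 clk=1 s1=0
t0.Δ4 s0=0 s2=0 clk=1 s1=0
t1.Δ0 s0=0 s2=0 clk=1 s1=0
t1.Δ1 s0=0 s2=0 clk=0 s1=0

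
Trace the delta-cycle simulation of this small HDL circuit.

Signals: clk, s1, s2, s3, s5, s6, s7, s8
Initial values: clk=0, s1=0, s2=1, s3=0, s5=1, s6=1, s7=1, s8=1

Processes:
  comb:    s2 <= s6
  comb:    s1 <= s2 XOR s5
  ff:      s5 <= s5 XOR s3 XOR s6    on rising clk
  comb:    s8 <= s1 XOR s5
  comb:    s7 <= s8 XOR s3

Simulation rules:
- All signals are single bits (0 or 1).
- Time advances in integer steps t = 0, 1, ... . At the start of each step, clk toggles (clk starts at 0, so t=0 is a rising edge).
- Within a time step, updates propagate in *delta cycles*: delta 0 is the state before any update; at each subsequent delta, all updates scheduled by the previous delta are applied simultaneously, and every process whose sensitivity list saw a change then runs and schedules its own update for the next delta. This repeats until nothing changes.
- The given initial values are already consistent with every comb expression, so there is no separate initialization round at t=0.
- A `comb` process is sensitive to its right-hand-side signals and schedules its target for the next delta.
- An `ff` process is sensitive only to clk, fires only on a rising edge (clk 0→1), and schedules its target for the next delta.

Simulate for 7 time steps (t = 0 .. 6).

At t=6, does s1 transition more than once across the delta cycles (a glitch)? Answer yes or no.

no

t0.Δ0 s6=1 s8=1 clk=0 s5=1 s1=0 s3=0 s7=1 s2=1
t0.Δ1 s6=1 s8=1 clk=1 s5=1 s1=0 s3=0 s7=1 s2=1
t0.Δ2 s6=1 s8=1 clk=1 s5=0 s1=0 s3=0 s7=1 s2=1
t0.Δ3 s6=1 s8=0 clk=1 s5=0 s1=1 s3=0 s7=1 s2=1
t0.Δ4 s6=1 s8=1 clk=1 s5=0 s1=1 s3=0 s7=0 s2=1
t0.Δ5 s6=1 s8=1 clk=1 s5=0 s1=1 s3=0 s7=1 s2=1
t1.Δ0 s6=1 s8=1 clk=1 s5=0 s1=1 s3=0 s7=1 s2=1
t1.Δ1 s6=1 s8=1 clk=0 s5=0 s1=1 s3=0 s7=1 s2=1
t2.Δ0 s6=1 s8=1 clk=0 s5=0 s1=1 s3=0 s7=1 s2=1
t2.Δ1 s6=1 s8=1 clk=1 s5=0 s1=1 s3=0 s7=1 s2=1
t2.Δ2 s6=1 s8=1 clk=1 s5=1 s1=1 s3=0 s7=1 s2=1
t2.Δ3 s6=1 s8=0 clk=1 s5=1 s1=0 s3=0 s7=1 s2=1
t2.Δ4 s6=1 s8=1 clk=1 s5=1 s1=0 s3=0 s7=0 s2=1
t2.Δ5 s6=1 s8=1 clk=1 s5=1 s1=0 s3=0 s7=1 s2=1
t3.Δ0 s6=1 s8=1 clk=1 s5=1 s1=0 s3=0 s7=1 s2=1
t3.Δ1 s6=1 s8=1 clk=0 s5=1 s1=0 s3=0 s7=1 s2=1
t4.Δ0 s6=1 s8=1 clk=0 s5=1 s1=0 s3=0 s7=1 s2=1
t4.Δ1 s6=1 s8=1 clk=1 s5=1 s1=0 s3=0 s7=1 s2=1
t4.Δ2 s6=1 s8=1 clk=1 s5=0 s1=0 s3=0 s7=1 s2=1
t4.Δ3 s6=1 s8=0 clk=1 s5=0 s1=1 s3=0 s7=1 s2=1
t4.Δ4 s6=1 s8=1 clk=1 s5=0 s1=1 s3=0 s7=0 s2=1
t4.Δ5 s6=1 s8=1 clk=1 s5=0 s1=1 s3=0 s7=1 s2=1
t5.Δ0 s6=1 s8=1 clk=1 s5=0 s1=1 s3=0 s7=1 s2=1
t5.Δ1 s6=1 s8=1 clk=0 s5=0 s1=1 s3=0 s7=1 s2=1
t6.Δ0 s6=1 s8=1 clk=0 s5=0 s1=1 s3=0 s7=1 s2=1
t6.Δ1 s6=1 s8=1 clk=1 s5=0 s1=1 s3=0 s7=1 s2=1
t6.Δ2 s6=1 s8=1 clk=1 s5=1 s1=1 s3=0 s7=1 s2=1
t6.Δ3 s6=1 s8=0 clk=1 s5=1 s1=0 s3=0 s7=1 s2=1
t6.Δ4 s6=1 s8=1 clk=1 s5=1 s1=0 s3=0 s7=0 s2=1
t6.Δ5 s6=1 s8=1 clk=1 s5=1 s1=0 s3=0 s7=1 s2=1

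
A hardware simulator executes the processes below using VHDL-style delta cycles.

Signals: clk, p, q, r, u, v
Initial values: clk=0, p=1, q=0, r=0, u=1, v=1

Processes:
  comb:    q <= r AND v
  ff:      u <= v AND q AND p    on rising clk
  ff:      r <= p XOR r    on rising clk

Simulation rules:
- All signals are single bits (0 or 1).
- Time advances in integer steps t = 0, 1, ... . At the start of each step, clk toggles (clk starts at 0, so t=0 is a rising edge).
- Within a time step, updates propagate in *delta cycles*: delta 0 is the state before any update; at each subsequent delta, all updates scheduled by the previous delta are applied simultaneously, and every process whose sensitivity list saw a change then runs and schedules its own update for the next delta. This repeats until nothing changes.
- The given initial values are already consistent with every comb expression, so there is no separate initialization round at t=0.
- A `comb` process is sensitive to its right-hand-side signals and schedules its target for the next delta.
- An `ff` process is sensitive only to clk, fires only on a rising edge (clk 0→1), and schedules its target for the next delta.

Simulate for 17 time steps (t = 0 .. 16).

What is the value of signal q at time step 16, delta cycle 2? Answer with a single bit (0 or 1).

t=0 Δ0: p=1 clk=0 r=0 v=1 u=1 q=0
  Δ1: clk:0→1
  Δ2: r:0→1, u:1→0
  Δ3: q:0→1
  (3Δ to stable)
t=1 Δ0: p=1 clk=1 r=1 v=1 u=0 q=1
  Δ1: clk:1→0
  (1Δ to stable)
t=2 Δ0: p=1 clk=0 r=1 v=1 u=0 q=1
  Δ1: clk:0→1
  Δ2: r:1→0, u:0→1
  Δ3: q:1→0
  (3Δ to stable)
t=3 Δ0: p=1 clk=1 r=0 v=1 u=1 q=0
  Δ1: clk:1→0
  (1Δ to stable)
t=4 Δ0: p=1 clk=0 r=0 v=1 u=1 q=0
  Δ1: clk:0→1
  Δ2: r:0→1, u:1→0
  Δ3: q:0→1
  (3Δ to stable)
t=5 Δ0: p=1 clk=1 r=1 v=1 u=0 q=1
  Δ1: clk:1→0
  (1Δ to stable)
t=6 Δ0: p=1 clk=0 r=1 v=1 u=0 q=1
  Δ1: clk:0→1
  Δ2: r:1→0, u:0→1
  Δ3: q:1→0
  (3Δ to stable)
t=7 Δ0: p=1 clk=1 r=0 v=1 u=1 q=0
  Δ1: clk:1→0
  (1Δ to stable)
t=8 Δ0: p=1 clk=0 r=0 v=1 u=1 q=0
  Δ1: clk:0→1
  Δ2: r:0→1, u:1→0
  Δ3: q:0→1
  (3Δ to stable)
t=9 Δ0: p=1 clk=1 r=1 v=1 u=0 q=1
  Δ1: clk:1→0
  (1Δ to stable)
t=10 Δ0: p=1 clk=0 r=1 v=1 u=0 q=1
  Δ1: clk:0→1
  Δ2: r:1→0, u:0→1
  Δ3: q:1→0
  (3Δ to stable)
t=11 Δ0: p=1 clk=1 r=0 v=1 u=1 q=0
  Δ1: clk:1→0
  (1Δ to stable)
t=12 Δ0: p=1 clk=0 r=0 v=1 u=1 q=0
  Δ1: clk:0→1
  Δ2: r:0→1, u:1→0
  Δ3: q:0→1
  (3Δ to stable)
t=13 Δ0: p=1 clk=1 r=1 v=1 u=0 q=1
  Δ1: clk:1→0
  (1Δ to stable)
t=14 Δ0: p=1 clk=0 r=1 v=1 u=0 q=1
  Δ1: clk:0→1
  Δ2: r:1→0, u:0→1
  Δ3: q:1→0
  (3Δ to stable)
t=15 Δ0: p=1 clk=1 r=0 v=1 u=1 q=0
  Δ1: clk:1→0
  (1Δ to stable)
t=16 Δ0: p=1 clk=0 r=0 v=1 u=1 q=0
  Δ1: clk:0→1
  Δ2: r:0→1, u:1→0
  Δ3: q:0→1
  (3Δ to stable)

0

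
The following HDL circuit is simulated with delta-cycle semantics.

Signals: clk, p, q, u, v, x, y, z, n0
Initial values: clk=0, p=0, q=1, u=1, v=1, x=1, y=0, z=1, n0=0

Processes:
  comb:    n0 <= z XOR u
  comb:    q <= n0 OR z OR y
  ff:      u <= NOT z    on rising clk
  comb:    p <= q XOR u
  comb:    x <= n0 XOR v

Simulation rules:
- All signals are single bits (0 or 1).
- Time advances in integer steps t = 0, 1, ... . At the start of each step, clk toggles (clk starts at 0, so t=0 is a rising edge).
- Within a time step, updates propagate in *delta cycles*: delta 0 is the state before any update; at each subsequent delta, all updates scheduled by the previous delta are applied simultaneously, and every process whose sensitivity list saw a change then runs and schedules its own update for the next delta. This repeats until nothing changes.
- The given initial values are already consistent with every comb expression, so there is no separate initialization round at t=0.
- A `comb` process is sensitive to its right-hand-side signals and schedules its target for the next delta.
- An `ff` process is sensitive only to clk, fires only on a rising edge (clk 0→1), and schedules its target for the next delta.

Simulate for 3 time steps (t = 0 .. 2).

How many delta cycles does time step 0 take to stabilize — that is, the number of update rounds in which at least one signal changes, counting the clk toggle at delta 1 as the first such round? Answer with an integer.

4

[bits: n0,u,q,z,p,clk,v,y,x]
t=0: Δ0=011100101 Δ1=011101101 Δ2=001101101 Δ3=101111101 Δ4=101111100 | 4Δ
t=1: Δ0=101111100 Δ1=101110100 | 1Δ
t=2: Δ0=101110100 Δ1=101111100 | 1Δ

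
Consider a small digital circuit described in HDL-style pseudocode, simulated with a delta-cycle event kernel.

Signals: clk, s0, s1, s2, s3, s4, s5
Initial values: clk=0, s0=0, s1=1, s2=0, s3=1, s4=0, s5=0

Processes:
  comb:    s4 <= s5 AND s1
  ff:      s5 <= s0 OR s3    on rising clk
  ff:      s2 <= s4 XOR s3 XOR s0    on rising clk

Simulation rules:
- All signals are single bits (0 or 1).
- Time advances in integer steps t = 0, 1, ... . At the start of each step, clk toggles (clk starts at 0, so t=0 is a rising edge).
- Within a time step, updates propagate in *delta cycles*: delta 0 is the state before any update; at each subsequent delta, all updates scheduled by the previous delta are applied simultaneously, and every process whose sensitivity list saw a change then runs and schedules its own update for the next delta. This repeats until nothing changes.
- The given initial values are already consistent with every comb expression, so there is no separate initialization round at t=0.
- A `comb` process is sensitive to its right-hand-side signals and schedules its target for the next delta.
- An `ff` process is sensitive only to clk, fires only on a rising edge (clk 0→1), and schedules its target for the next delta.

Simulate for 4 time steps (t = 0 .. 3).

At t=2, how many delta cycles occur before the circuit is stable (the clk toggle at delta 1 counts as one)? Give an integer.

t0.Δ0 s2=0 s4=0 s0=0 s1=1 s5=0 s3=1 clk=0
t0.Δ1 s2=0 s4=0 s0=0 s1=1 s5=0 s3=1 clk=1
t0.Δ2 s2=1 s4=0 s0=0 s1=1 s5=1 s3=1 clk=1
t0.Δ3 s2=1 s4=1 s0=0 s1=1 s5=1 s3=1 clk=1
t1.Δ0 s2=1 s4=1 s0=0 s1=1 s5=1 s3=1 clk=1
t1.Δ1 s2=1 s4=1 s0=0 s1=1 s5=1 s3=1 clk=0
t2.Δ0 s2=1 s4=1 s0=0 s1=1 s5=1 s3=1 clk=0
t2.Δ1 s2=1 s4=1 s0=0 s1=1 s5=1 s3=1 clk=1
t2.Δ2 s2=0 s4=1 s0=0 s1=1 s5=1 s3=1 clk=1
t3.Δ0 s2=0 s4=1 s0=0 s1=1 s5=1 s3=1 clk=1
t3.Δ1 s2=0 s4=1 s0=0 s1=1 s5=1 s3=1 clk=0

2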